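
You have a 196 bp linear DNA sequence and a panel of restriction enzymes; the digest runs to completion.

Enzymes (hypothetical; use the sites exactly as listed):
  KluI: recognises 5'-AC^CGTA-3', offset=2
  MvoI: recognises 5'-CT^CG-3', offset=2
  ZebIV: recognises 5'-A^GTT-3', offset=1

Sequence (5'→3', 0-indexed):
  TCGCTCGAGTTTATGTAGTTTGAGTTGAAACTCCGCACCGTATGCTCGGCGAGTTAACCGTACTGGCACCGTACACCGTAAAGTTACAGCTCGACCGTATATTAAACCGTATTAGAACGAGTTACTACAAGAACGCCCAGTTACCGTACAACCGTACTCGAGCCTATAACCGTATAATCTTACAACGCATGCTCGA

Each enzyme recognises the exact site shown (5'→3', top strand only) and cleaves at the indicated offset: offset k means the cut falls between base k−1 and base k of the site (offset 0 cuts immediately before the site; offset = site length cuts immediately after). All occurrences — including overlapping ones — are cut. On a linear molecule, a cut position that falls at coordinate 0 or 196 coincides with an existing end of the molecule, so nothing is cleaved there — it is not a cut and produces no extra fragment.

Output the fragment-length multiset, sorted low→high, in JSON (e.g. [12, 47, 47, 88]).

Scan for sites:
  KluI (ACCGTA, off=2): starts [36, 56, 67, 74, 93, 105, 142, 150, 168] → cuts [38, 58, 69, 76, 95, 107, 144, 152, 170]
  MvoI (CTCG, off=2): starts [3, 44, 89, 156, 191] → cuts [5, 46, 91, 158, 193]
  ZebIV (AGTT, off=1): starts [7, 16, 22, 51, 81, 119, 138] → cuts [8, 17, 23, 52, 82, 120, 139]

Pooled cuts: [5, 8, 17, 23, 38, 46, 52, 58, 69, 76, 82, 91, 95, 107, 120, 139, 144, 152, 158, 170, 193]

Fragment lengths:
  [0,5): 5 bp
  [5,8): 3 bp
  [8,17): 9 bp
  [17,23): 6 bp
  [23,38): 15 bp
  [38,46): 8 bp
  [46,52): 6 bp
  [52,58): 6 bp
  [58,69): 11 bp
  [69,76): 7 bp
  [76,82): 6 bp
  [82,91): 9 bp
  [91,95): 4 bp
  [95,107): 12 bp
  [107,120): 13 bp
  [120,139): 19 bp
  [139,144): 5 bp
  [144,152): 8 bp
  [152,158): 6 bp
  [158,170): 12 bp
  [170,193): 23 bp
  [193,196): 3 bp

[3,3,4,5,5,6,6,6,6,6,7,8,8,9,9,11,12,12,13,15,19,23]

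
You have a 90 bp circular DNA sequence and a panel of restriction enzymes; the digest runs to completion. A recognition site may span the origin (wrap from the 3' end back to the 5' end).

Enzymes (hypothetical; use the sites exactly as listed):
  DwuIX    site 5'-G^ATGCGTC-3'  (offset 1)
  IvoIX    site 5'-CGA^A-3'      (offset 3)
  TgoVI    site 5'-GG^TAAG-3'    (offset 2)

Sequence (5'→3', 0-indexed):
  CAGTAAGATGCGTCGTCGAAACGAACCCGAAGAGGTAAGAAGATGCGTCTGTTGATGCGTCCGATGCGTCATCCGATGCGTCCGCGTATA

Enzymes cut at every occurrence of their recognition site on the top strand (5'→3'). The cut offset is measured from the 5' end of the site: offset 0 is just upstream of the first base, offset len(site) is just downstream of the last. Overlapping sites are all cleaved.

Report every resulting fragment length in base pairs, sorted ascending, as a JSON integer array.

[5,5,6,7,9,12,12,12,22]

Per-enzyme occurrences:
  DwuIX (GATGCGTC, off=1): starts [6, 41, 53, 62, 74] → cuts [7, 42, 54, 63, 75]
  IvoIX (CGAA, off=3): starts [16, 21, 27] → cuts [19, 24, 30]
  TgoVI (GGTAAG, off=2): starts [33] → cuts [35]

All cut coordinates (distinct, sorted): [7, 19, 24, 30, 35, 42, 54, 63, 75]

Fragment lengths:
  7→19: 12 bp
  19→24: 5 bp
  24→30: 6 bp
  30→35: 5 bp
  35→42: 7 bp
  42→54: 12 bp
  54→63: 9 bp
  63→75: 12 bp
  75→7 (wrap): 90-75+7 = 22 bp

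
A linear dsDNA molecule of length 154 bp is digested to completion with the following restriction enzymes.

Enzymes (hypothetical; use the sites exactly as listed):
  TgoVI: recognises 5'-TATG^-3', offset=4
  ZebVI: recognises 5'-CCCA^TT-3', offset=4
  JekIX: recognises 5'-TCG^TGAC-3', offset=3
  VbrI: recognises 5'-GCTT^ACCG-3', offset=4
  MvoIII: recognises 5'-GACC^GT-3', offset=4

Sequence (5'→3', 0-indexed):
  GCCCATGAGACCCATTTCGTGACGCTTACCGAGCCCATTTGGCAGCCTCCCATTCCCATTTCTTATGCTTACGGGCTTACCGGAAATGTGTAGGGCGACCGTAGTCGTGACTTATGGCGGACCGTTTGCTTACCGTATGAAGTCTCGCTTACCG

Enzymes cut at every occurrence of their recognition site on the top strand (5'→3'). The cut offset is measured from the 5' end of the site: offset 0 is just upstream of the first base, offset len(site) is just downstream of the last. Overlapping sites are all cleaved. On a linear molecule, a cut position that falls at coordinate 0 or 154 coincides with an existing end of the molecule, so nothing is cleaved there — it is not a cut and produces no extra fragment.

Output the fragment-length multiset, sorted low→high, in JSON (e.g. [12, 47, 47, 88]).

[4,5,6,7,7,8,8,8,9,9,10,11,11,14,15,22]

Per-enzyme occurrences:
  TgoVI TATG/4: at [63, 112, 135] ⇒ [67, 116, 139]
  ZebVI CCCATT/4: at [10, 33, 48, 54] ⇒ [14, 37, 52, 58]
  JekIX TCGTGAC/3: at [16, 104] ⇒ [19, 107]
  VbrI GCTTACCG/4: at [23, 74, 127, 146] ⇒ [27, 78, 131, 150]
  MvoIII GACCGT/4: at [96, 119] ⇒ [100, 123]

Pooled cuts: [14, 19, 27, 37, 52, 58, 67, 78, 100, 107, 116, 123, 131, 139, 150]

Fragments:
  [0,14): 14 bp
  [14,19): 5 bp
  [19,27): 8 bp
  [27,37): 10 bp
  [37,52): 15 bp
  [52,58): 6 bp
  [58,67): 9 bp
  [67,78): 11 bp
  [78,100): 22 bp
  [100,107): 7 bp
  [107,116): 9 bp
  [116,123): 7 bp
  [123,131): 8 bp
  [131,139): 8 bp
  [139,150): 11 bp
  [150,154): 4 bp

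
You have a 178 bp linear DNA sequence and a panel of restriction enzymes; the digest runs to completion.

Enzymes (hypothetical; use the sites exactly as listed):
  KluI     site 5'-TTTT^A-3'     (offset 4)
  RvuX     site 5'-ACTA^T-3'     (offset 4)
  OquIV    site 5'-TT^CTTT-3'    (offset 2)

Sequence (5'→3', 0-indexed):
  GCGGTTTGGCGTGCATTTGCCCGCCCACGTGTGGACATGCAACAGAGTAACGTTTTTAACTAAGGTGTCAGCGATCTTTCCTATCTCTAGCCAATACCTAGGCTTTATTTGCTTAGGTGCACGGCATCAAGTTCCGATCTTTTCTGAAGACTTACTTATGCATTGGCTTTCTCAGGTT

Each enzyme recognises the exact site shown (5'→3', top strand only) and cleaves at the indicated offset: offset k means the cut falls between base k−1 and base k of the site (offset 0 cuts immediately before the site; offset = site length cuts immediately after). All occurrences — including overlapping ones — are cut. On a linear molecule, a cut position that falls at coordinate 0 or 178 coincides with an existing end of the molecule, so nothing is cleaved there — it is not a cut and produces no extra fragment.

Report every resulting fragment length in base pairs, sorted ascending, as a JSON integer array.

Site scan:
  KluI (TTTTA, off=4): starts [53] → cuts [57]
  RvuX (ACTAT, off=4): no sites
  OquIV (TTCTTT, off=2): no sites

Pooled cuts: [57]

Fragments:
  [0,57): 57 bp
  [57,178): 121 bp

[57,121]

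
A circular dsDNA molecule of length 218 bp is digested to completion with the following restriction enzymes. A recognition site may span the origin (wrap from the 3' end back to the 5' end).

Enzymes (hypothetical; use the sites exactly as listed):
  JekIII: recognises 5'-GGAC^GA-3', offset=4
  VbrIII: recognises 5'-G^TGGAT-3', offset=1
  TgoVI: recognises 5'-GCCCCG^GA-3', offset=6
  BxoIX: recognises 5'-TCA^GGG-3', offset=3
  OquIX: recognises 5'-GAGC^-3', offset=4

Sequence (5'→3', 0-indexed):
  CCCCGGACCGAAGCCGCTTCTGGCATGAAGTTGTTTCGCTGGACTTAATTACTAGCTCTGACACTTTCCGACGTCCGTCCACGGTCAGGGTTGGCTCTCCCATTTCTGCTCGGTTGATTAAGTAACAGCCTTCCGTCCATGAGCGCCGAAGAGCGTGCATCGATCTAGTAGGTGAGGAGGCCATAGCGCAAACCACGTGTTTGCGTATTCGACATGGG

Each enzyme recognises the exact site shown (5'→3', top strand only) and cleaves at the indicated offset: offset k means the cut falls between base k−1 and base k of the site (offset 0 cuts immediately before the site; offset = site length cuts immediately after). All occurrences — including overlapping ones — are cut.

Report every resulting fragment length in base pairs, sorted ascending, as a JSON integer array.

[10,57,69,82]

Scan for sites:
  JekIII (GGACGA, off=4): no sites
  VbrIII (GTGGAT, off=1): no sites
  TgoVI (GCCCCGGA, off=6): starts [217] → cuts [5]
  BxoIX (TCAGGG, off=3): starts [84] → cuts [87]
  OquIX (GAGC, off=4): starts [140, 150] → cuts [144, 154]

Pooled cuts: [5, 87, 144, 154]

Fragments:
  5→87: 82 bp
  87→144: 57 bp
  144→154: 10 bp
  154→5 (wrap): 218-154+5 = 69 bp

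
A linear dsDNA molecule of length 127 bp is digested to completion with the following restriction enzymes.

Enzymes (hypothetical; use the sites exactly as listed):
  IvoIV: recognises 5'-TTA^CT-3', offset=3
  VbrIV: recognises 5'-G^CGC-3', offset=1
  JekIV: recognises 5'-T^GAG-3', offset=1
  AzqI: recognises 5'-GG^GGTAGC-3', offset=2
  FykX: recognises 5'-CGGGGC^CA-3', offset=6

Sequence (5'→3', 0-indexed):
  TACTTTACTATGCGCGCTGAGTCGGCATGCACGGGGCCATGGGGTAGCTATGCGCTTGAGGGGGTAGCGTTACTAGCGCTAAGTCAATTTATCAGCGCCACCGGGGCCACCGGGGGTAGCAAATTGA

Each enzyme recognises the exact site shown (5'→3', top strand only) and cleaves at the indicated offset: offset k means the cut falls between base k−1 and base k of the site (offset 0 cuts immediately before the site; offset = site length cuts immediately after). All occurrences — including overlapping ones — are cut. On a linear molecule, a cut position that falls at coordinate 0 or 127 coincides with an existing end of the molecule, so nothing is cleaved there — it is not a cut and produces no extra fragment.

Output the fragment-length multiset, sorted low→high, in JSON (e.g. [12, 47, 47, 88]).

[2,4,4,5,5,5,5,7,7,10,10,12,13,19,19]

Site scan:
  IvoIV TTACT/3: at [4, 69] ⇒ [7, 72]
  VbrIV GCGC/1: at [11, 13, 51, 75, 94] ⇒ [12, 14, 52, 76, 95]
  JekIV TGAG/1: at [17, 56] ⇒ [18, 57]
  AzqI GGGGTAGC/2: at [40, 60, 112] ⇒ [42, 62, 114]
  FykX CGGGGCCA/6: at [31, 101] ⇒ [37, 107]

All cut coordinates (distinct, sorted): [7, 12, 14, 18, 37, 42, 52, 57, 62, 72, 76, 95, 107, 114]

Fragments:
  [0,7): 7 bp
  [7,12): 5 bp
  [12,14): 2 bp
  [14,18): 4 bp
  [18,37): 19 bp
  [37,42): 5 bp
  [42,52): 10 bp
  [52,57): 5 bp
  [57,62): 5 bp
  [62,72): 10 bp
  [72,76): 4 bp
  [76,95): 19 bp
  [95,107): 12 bp
  [107,114): 7 bp
  [114,127): 13 bp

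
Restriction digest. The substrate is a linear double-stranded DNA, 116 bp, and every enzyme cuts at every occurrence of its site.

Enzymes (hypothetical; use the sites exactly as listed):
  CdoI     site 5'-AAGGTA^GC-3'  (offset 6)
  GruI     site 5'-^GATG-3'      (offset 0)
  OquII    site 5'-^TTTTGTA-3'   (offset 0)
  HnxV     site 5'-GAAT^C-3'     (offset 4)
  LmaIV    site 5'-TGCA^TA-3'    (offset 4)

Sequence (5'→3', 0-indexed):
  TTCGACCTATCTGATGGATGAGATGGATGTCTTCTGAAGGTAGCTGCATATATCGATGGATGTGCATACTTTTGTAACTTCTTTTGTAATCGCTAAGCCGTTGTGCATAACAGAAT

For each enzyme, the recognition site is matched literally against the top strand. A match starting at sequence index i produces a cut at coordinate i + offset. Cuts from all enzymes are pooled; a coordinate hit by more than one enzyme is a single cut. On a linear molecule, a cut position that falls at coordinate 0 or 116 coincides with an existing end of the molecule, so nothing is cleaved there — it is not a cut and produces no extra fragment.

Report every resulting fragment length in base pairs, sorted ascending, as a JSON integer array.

[3,4,4,4,5,6,6,8,9,12,12,17,26]

Scan for sites:
  CdoI (AAGGTAGC, off=6): starts [36] → cuts [42]
  GruI (GATG, off=0): starts [12, 16, 21, 25, 54, 58] → cuts [12, 16, 21, 25, 54, 58]
  OquII (TTTTGTA, off=0): starts [69, 81] → cuts [69, 81]
  HnxV (GAATC, off=4): no sites
  LmaIV (TGCATA, off=4): starts [44, 62, 103] → cuts [48, 66, 107]

Pooled cuts: [12, 16, 21, 25, 42, 48, 54, 58, 66, 69, 81, 107]

Fragments:
  [0,12): 12 bp
  [12,16): 4 bp
  [16,21): 5 bp
  [21,25): 4 bp
  [25,42): 17 bp
  [42,48): 6 bp
  [48,54): 6 bp
  [54,58): 4 bp
  [58,66): 8 bp
  [66,69): 3 bp
  [69,81): 12 bp
  [81,107): 26 bp
  [107,116): 9 bp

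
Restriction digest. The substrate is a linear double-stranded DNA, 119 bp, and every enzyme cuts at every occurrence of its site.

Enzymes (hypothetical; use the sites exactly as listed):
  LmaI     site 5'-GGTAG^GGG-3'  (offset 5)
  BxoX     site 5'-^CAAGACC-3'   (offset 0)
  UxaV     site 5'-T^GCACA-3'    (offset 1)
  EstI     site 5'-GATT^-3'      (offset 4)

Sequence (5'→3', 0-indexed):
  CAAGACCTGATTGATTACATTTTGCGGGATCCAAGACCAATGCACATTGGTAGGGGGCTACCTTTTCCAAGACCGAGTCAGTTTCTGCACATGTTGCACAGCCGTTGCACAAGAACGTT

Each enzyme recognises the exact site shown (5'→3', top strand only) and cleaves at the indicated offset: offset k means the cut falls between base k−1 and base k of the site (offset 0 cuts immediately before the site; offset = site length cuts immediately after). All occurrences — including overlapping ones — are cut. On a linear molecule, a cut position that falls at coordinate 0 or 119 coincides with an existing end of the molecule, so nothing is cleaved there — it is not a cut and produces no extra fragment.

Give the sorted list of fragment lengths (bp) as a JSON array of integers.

[4,9,10,11,12,12,13,14,15,19]

Site scan:
  LmaI GGTAGGGG/5: at [48] ⇒ [53]
  BxoX CAAGACC/0: at [0, 31, 67] ⇒ [31, 67] (position 0 is a terminus of the linear molecule — no cut)
  UxaV TGCACA/1: at [40, 85, 94, 105] ⇒ [41, 86, 95, 106]
  EstI GATT/4: at [8, 12] ⇒ [12, 16]

Pooled cuts: [12, 16, 31, 41, 53, 67, 86, 95, 106]

Fragments:
  [0,12): 12 bp
  [12,16): 4 bp
  [16,31): 15 bp
  [31,41): 10 bp
  [41,53): 12 bp
  [53,67): 14 bp
  [67,86): 19 bp
  [86,95): 9 bp
  [95,106): 11 bp
  [106,119): 13 bp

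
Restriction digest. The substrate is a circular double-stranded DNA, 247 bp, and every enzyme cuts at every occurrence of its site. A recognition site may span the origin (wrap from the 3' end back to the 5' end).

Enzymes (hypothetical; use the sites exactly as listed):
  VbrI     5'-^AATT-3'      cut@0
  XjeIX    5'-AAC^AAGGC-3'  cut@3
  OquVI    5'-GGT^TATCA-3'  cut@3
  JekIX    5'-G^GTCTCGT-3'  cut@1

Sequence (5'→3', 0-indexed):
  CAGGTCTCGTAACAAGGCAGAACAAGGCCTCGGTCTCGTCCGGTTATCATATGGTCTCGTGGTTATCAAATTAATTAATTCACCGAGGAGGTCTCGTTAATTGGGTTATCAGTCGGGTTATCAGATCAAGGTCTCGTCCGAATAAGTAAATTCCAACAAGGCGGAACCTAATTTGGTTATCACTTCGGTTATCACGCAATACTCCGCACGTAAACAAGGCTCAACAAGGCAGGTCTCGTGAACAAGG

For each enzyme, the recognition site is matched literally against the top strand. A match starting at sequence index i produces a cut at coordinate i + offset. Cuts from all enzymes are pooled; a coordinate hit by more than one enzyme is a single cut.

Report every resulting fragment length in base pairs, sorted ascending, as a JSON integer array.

[4,4,5,7,7,8,8,8,9,9,9,10,10,10,10,11,12,12,12,12,12,14,18,26]

Per-enzyme occurrences:
  VbrI AATT/0: at [68, 72, 76, 98, 148, 169] ⇒ [68, 72, 76, 98, 148, 169]
  XjeIX AACAAGGC/3: at [10, 20, 154, 212, 222, 240] ⇒ [13, 23, 157, 215, 225, 243]
  OquVI GGTTATCA/3: at [41, 60, 103, 115, 174, 186] ⇒ [44, 63, 106, 118, 177, 189]
  JekIX GGTCTCGT/1: at [2, 31, 52, 89, 129, 231] ⇒ [3, 32, 53, 90, 130, 232]

Pooled cuts: [3, 13, 23, 32, 44, 53, 63, 68, 72, 76, 90, 98, 106, 118, 130, 148, 157, 169, 177, 189, 215, 225, 232, 243]

Fragments:
  3→13: 10 bp
  13→23: 10 bp
  23→32: 9 bp
  32→44: 12 bp
  44→53: 9 bp
  53→63: 10 bp
  63→68: 5 bp
  68→72: 4 bp
  72→76: 4 bp
  76→90: 14 bp
  90→98: 8 bp
  98→106: 8 bp
  106→118: 12 bp
  118→130: 12 bp
  130→148: 18 bp
  148→157: 9 bp
  157→169: 12 bp
  169→177: 8 bp
  177→189: 12 bp
  189→215: 26 bp
  215→225: 10 bp
  225→232: 7 bp
  232→243: 11 bp
  243→3 (wrap): 247-243+3 = 7 bp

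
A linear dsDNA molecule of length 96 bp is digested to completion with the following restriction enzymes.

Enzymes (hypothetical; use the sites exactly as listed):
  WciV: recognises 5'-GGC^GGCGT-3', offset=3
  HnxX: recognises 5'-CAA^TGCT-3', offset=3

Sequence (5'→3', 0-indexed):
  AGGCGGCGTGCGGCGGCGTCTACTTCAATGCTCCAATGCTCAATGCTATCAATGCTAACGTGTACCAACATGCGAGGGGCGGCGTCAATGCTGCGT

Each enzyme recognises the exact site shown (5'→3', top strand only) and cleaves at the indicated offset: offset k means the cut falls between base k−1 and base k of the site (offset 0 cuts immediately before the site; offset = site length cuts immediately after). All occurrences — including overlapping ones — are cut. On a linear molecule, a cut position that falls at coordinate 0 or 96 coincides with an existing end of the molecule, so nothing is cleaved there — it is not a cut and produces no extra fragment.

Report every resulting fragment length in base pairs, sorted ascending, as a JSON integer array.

[4,7,8,8,8,9,10,14,28]

Site scan:
  WciV GGCGGCGT/3: at [1, 11, 77] ⇒ [4, 14, 80]
  HnxX CAATGCT/3: at [25, 33, 40, 49, 85] ⇒ [28, 36, 43, 52, 88]

All cut coordinates (distinct, sorted): [4, 14, 28, 36, 43, 52, 80, 88]

Fragment lengths:
  [0,4): 4 bp
  [4,14): 10 bp
  [14,28): 14 bp
  [28,36): 8 bp
  [36,43): 7 bp
  [43,52): 9 bp
  [52,80): 28 bp
  [80,88): 8 bp
  [88,96): 8 bp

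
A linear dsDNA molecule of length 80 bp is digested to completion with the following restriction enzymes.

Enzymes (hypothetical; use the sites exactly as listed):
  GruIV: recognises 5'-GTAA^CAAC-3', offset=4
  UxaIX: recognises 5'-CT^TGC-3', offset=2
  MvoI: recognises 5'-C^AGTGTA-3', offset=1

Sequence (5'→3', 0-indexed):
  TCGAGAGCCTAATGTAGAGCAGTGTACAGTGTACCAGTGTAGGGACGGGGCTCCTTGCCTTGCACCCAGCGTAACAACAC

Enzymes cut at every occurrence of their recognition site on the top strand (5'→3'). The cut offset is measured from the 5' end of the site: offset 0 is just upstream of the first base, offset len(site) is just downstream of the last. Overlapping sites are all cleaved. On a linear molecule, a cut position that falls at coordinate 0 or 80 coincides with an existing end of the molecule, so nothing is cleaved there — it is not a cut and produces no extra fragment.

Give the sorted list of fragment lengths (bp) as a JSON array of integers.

[5,6,7,8,14,20,20]

Site scan:
  GruIV GTAACAAC/4: at [70] ⇒ [74]
  UxaIX CTTGC/2: at [53, 58] ⇒ [55, 60]
  MvoI CAGTGTA/1: at [19, 26, 34] ⇒ [20, 27, 35]

Pooled cuts: [20, 27, 35, 55, 60, 74]

Fragments:
  [0,20): 20 bp
  [20,27): 7 bp
  [27,35): 8 bp
  [35,55): 20 bp
  [55,60): 5 bp
  [60,74): 14 bp
  [74,80): 6 bp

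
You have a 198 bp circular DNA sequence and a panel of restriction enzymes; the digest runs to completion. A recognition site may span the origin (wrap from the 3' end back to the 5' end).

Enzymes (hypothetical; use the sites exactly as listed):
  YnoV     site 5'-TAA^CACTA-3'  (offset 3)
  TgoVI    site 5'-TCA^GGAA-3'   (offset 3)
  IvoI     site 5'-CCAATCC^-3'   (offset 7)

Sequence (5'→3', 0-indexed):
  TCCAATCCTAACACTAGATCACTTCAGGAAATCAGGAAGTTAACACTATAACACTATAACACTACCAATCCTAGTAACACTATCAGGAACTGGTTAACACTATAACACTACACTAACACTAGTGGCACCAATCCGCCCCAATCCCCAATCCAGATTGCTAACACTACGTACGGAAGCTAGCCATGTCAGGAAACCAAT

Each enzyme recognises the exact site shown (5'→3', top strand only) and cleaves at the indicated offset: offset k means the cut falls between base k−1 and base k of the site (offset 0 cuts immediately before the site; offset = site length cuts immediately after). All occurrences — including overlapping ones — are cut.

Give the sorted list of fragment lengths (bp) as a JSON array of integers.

[3,6,7,8,8,8,8,8,9,10,10,11,12,12,15,18,18,27]

Scan for sites:
  YnoV (TAACACTA, off=3): starts [8, 40, 48, 56, 74, 94, 102, 113, 158] → cuts [11, 43, 51, 59, 77, 97, 105, 116, 161]
  TgoVI (TCAGGAA, off=3): starts [23, 31, 82, 185] → cuts [26, 34, 85, 188]
  IvoI (CCAATCC, off=7): starts [1, 64, 127, 137, 144] → cuts [8, 71, 134, 144, 151]

All cut coordinates (distinct, sorted): [8, 11, 26, 34, 43, 51, 59, 71, 77, 85, 97, 105, 116, 134, 144, 151, 161, 188]

Fragments:
  8→11: 3 bp
  11→26: 15 bp
  26→34: 8 bp
  34→43: 9 bp
  43→51: 8 bp
  51→59: 8 bp
  59→71: 12 bp
  71→77: 6 bp
  77→85: 8 bp
  85→97: 12 bp
  97→105: 8 bp
  105→116: 11 bp
  116→134: 18 bp
  134→144: 10 bp
  144→151: 7 bp
  151→161: 10 bp
  161→188: 27 bp
  188→8 (wrap): 198-188+8 = 18 bp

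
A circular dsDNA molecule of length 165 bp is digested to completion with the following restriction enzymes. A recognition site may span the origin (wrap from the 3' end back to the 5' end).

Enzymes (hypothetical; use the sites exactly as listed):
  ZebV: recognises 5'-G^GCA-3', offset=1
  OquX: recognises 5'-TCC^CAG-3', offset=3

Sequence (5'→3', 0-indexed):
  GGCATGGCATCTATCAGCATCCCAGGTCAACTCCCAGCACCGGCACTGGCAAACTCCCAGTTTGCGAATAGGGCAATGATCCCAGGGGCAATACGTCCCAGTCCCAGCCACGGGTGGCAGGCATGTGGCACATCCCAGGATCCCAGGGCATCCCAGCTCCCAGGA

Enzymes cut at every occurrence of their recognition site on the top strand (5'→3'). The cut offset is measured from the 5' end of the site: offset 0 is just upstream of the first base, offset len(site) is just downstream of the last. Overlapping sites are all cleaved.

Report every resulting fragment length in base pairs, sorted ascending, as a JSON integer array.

[4,4,5,5,6,6,6,6,7,7,8,8,8,9,10,11,12,12,15,16]

Per-enzyme occurrences:
  ZebV (GGCA, off=1): starts [0, 5, 41, 47, 71, 86, 115, 119, 126, 146] → cuts [1, 6, 42, 48, 72, 87, 116, 120, 127, 147]
  OquX (TCCCAG, off=3): starts [19, 31, 54, 79, 95, 101, 132, 140, 150, 157] → cuts [22, 34, 57, 82, 98, 104, 135, 143, 153, 160]

All cut coordinates (distinct, sorted): [1, 6, 22, 34, 42, 48, 57, 72, 82, 87, 98, 104, 116, 120, 127, 135, 143, 147, 153, 160]

Fragments:
  1→6: 5 bp
  6→22: 16 bp
  22→34: 12 bp
  34→42: 8 bp
  42→48: 6 bp
  48→57: 9 bp
  57→72: 15 bp
  72→82: 10 bp
  82→87: 5 bp
  87→98: 11 bp
  98→104: 6 bp
  104→116: 12 bp
  116→120: 4 bp
  120→127: 7 bp
  127→135: 8 bp
  135→143: 8 bp
  143→147: 4 bp
  147→153: 6 bp
  153→160: 7 bp
  160→1 (wrap): 165-160+1 = 6 bp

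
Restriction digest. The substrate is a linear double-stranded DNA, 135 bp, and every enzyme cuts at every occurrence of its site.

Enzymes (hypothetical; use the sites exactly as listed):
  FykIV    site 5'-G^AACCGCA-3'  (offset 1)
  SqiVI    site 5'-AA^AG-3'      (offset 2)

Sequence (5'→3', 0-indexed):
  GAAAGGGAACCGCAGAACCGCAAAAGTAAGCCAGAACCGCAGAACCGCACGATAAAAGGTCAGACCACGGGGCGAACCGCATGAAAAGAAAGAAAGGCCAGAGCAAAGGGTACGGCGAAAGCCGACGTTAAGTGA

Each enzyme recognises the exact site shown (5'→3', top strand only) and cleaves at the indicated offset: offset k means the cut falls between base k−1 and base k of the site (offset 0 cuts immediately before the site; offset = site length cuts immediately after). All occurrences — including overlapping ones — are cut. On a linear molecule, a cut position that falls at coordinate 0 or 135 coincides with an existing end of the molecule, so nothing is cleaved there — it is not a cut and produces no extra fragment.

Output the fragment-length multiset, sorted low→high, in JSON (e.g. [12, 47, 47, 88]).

[3,4,4,4,8,8,9,10,12,12,13,14,16,18]

Site scan:
  FykIV (GAACCGCA, off=1): starts [6, 14, 33, 41, 73] → cuts [7, 15, 34, 42, 74]
  SqiVI (AAAG, off=2): starts [1, 22, 54, 84, 88, 92, 104, 117] → cuts [3, 24, 56, 86, 90, 94, 106, 119]

All cut coordinates (distinct, sorted): [3, 7, 15, 24, 34, 42, 56, 74, 86, 90, 94, 106, 119]

Fragment lengths:
  [0,3): 3 bp
  [3,7): 4 bp
  [7,15): 8 bp
  [15,24): 9 bp
  [24,34): 10 bp
  [34,42): 8 bp
  [42,56): 14 bp
  [56,74): 18 bp
  [74,86): 12 bp
  [86,90): 4 bp
  [90,94): 4 bp
  [94,106): 12 bp
  [106,119): 13 bp
  [119,135): 16 bp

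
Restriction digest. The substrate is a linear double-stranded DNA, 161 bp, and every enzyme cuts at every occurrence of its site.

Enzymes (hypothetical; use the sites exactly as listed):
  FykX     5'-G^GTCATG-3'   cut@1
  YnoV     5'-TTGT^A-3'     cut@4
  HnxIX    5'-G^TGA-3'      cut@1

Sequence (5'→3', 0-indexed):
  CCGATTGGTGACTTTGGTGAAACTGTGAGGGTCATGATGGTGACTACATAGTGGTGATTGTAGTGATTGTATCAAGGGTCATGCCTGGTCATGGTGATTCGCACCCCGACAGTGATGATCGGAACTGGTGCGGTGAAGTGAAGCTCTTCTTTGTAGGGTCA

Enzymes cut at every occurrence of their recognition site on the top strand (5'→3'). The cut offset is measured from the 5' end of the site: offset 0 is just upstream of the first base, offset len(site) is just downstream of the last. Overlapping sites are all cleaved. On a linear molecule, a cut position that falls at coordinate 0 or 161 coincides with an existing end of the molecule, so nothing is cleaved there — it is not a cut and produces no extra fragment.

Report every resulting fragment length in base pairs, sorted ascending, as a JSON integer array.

Per-enzyme occurrences:
  FykX (GGTCATG, off=1): starts [29, 76, 86] → cuts [30, 77, 87]
  YnoV (TTGTA, off=4): starts [57, 66, 150] → cuts [61, 70, 154]
  HnxIX (GTGA, off=1): starts [7, 16, 24, 39, 53, 62, 93, 111, 132, 137] → cuts [8, 17, 25, 40, 54, 63, 94, 112, 133, 138]

All cut coordinates (distinct, sorted): [8, 17, 25, 30, 40, 54, 61, 63, 70, 77, 87, 94, 112, 133, 138, 154]

Fragment lengths:
  [0,8): 8 bp
  [8,17): 9 bp
  [17,25): 8 bp
  [25,30): 5 bp
  [30,40): 10 bp
  [40,54): 14 bp
  [54,61): 7 bp
  [61,63): 2 bp
  [63,70): 7 bp
  [70,77): 7 bp
  [77,87): 10 bp
  [87,94): 7 bp
  [94,112): 18 bp
  [112,133): 21 bp
  [133,138): 5 bp
  [138,154): 16 bp
  [154,161): 7 bp

[2,5,5,7,7,7,7,7,8,8,9,10,10,14,16,18,21]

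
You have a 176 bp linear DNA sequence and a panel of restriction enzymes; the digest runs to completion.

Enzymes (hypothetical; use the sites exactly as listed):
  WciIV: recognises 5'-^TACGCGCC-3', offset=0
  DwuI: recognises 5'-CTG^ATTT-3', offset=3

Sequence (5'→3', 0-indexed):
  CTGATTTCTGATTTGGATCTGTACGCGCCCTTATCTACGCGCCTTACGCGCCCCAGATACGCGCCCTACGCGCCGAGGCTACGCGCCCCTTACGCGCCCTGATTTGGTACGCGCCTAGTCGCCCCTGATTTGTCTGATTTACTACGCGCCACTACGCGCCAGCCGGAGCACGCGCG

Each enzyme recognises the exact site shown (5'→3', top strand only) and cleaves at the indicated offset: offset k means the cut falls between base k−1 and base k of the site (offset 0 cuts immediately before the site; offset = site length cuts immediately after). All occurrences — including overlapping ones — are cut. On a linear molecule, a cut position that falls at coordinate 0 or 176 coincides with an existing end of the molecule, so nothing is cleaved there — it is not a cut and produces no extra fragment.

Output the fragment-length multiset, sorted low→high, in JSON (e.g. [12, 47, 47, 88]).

Per-enzyme occurrences:
  WciIV (TACGCGCC, off=0): starts [21, 35, 44, 57, 66, 79, 90, 107, 142, 152] → cuts [21, 35, 44, 57, 66, 79, 90, 107, 142, 152]
  DwuI (CTGATTT, off=3): starts [0, 7, 98, 124, 133] → cuts [3, 10, 101, 127, 136]

All cut coordinates (distinct, sorted): [3, 10, 21, 35, 44, 57, 66, 79, 90, 101, 107, 127, 136, 142, 152]

Fragment lengths:
  [0,3): 3 bp
  [3,10): 7 bp
  [10,21): 11 bp
  [21,35): 14 bp
  [35,44): 9 bp
  [44,57): 13 bp
  [57,66): 9 bp
  [66,79): 13 bp
  [79,90): 11 bp
  [90,101): 11 bp
  [101,107): 6 bp
  [107,127): 20 bp
  [127,136): 9 bp
  [136,142): 6 bp
  [142,152): 10 bp
  [152,176): 24 bp

[3,6,6,7,9,9,9,10,11,11,11,13,13,14,20,24]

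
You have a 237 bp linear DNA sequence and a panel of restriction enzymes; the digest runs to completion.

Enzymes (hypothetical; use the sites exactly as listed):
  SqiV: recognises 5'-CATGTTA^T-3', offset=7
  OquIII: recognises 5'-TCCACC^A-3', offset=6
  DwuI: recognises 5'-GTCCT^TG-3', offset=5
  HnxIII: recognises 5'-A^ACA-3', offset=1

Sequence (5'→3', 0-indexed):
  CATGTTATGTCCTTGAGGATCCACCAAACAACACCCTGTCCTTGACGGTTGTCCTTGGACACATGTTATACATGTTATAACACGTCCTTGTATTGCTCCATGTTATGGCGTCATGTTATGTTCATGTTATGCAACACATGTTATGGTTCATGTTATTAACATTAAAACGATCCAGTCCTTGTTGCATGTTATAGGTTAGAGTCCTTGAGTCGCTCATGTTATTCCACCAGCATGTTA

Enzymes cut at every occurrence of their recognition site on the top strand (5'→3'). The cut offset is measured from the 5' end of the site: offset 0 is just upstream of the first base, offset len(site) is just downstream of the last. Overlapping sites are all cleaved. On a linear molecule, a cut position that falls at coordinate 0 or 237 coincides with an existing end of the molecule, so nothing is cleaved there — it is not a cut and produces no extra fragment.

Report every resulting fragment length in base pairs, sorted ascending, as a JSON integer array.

Site scan:
  SqiV (CATGTTAT, off=7): starts [0, 61, 70, 98, 111, 122, 136, 148, 184, 214] → cuts [7, 68, 77, 105, 118, 129, 143, 155, 191, 221]
  OquIII (TCCACCA, off=6): starts [19, 222] → cuts [25, 228]
  DwuI (GTCCTTG, off=5): starts [8, 37, 50, 83, 174, 200] → cuts [13, 42, 55, 88, 179, 205]
  HnxIII (AACA, off=1): starts [26, 29, 78, 132, 157] → cuts [27, 30, 79, 133, 158]

Pooled cuts: [7, 13, 25, 27, 30, 42, 55, 68, 77, 79, 88, 105, 118, 129, 133, 143, 155, 158, 179, 191, 205, 221, 228]

Fragments:
  [0,7): 7 bp
  [7,13): 6 bp
  [13,25): 12 bp
  [25,27): 2 bp
  [27,30): 3 bp
  [30,42): 12 bp
  [42,55): 13 bp
  [55,68): 13 bp
  [68,77): 9 bp
  [77,79): 2 bp
  [79,88): 9 bp
  [88,105): 17 bp
  [105,118): 13 bp
  [118,129): 11 bp
  [129,133): 4 bp
  [133,143): 10 bp
  [143,155): 12 bp
  [155,158): 3 bp
  [158,179): 21 bp
  [179,191): 12 bp
  [191,205): 14 bp
  [205,221): 16 bp
  [221,228): 7 bp
  [228,237): 9 bp

[2,2,3,3,4,6,7,7,9,9,9,10,11,12,12,12,12,13,13,13,14,16,17,21]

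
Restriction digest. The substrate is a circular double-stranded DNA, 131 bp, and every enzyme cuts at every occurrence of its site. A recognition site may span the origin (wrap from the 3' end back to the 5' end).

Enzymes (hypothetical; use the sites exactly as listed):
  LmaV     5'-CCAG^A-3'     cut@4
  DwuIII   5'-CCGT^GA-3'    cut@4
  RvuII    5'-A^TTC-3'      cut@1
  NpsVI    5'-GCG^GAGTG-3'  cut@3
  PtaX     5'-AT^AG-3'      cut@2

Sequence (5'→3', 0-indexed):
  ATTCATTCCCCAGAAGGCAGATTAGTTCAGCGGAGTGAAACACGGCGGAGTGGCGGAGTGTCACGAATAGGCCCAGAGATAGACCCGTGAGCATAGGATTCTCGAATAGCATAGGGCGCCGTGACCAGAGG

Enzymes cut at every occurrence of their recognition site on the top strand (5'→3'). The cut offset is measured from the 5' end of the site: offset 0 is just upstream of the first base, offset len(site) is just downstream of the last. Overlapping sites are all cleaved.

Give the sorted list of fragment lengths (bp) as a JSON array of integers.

Per-enzyme occurrences:
  LmaV (CCAGA, off=4): starts [9, 72, 124] → cuts [13, 76, 128]
  DwuIII (CCGTGA, off=4): starts [84, 118] → cuts [88, 122]
  RvuII (ATTC, off=1): starts [0, 4, 97] → cuts [1, 5, 98]
  NpsVI (GCGGAGTG, off=3): starts [29, 44, 52] → cuts [32, 47, 55]
  PtaX (ATAG, off=2): starts [66, 78, 92, 105, 110] → cuts [68, 80, 94, 107, 112]

All cut coordinates (distinct, sorted): [1, 5, 13, 32, 47, 55, 68, 76, 80, 88, 94, 98, 107, 112, 122, 128]

Fragments:
  1→5: 4 bp
  5→13: 8 bp
  13→32: 19 bp
  32→47: 15 bp
  47→55: 8 bp
  55→68: 13 bp
  68→76: 8 bp
  76→80: 4 bp
  80→88: 8 bp
  88→94: 6 bp
  94→98: 4 bp
  98→107: 9 bp
  107→112: 5 bp
  112→122: 10 bp
  122→128: 6 bp
  128→1 (wrap): 131-128+1 = 4 bp

[4,4,4,4,5,6,6,8,8,8,8,9,10,13,15,19]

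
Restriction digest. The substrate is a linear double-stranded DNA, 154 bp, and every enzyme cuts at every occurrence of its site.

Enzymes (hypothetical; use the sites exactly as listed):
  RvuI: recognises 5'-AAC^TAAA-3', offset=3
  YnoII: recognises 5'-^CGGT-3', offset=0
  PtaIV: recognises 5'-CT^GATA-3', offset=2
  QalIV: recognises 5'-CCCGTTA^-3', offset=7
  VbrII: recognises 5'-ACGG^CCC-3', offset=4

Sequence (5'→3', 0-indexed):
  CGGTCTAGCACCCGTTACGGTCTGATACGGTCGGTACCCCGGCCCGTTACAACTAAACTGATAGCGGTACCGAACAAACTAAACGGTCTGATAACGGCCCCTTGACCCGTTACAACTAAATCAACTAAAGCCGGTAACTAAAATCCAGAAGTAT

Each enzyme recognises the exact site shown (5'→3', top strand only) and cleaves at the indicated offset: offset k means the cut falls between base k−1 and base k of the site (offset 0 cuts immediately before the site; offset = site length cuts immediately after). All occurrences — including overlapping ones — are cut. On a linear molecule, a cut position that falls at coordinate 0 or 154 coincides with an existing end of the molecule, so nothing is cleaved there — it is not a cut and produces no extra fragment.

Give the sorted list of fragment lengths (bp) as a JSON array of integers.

[4,4,4,4,4,5,6,6,6,6,7,8,9,15,15,16,17,18]

Site scan:
  RvuI AACTAAA/3: at [50, 76, 113, 122, 135] ⇒ [53, 79, 116, 125, 138]
  YnoII CGGT/0: at [0, 17, 27, 31, 64, 83, 131] ⇒ [17, 27, 31, 64, 83, 131] (position 0 is a terminus of the linear molecule — no cut)
  PtaIV CTGATA/2: at [21, 57, 87] ⇒ [23, 59, 89]
  QalIV CCCGTTA/7: at [10, 42, 105] ⇒ [17, 49, 112]
  VbrII ACGGCCC/4: at [93] ⇒ [97]

All cut coordinates (distinct, sorted): [17, 23, 27, 31, 49, 53, 59, 64, 79, 83, 89, 97, 112, 116, 125, 131, 138]

Fragment lengths:
  [0,17): 17 bp
  [17,23): 6 bp
  [23,27): 4 bp
  [27,31): 4 bp
  [31,49): 18 bp
  [49,53): 4 bp
  [53,59): 6 bp
  [59,64): 5 bp
  [64,79): 15 bp
  [79,83): 4 bp
  [83,89): 6 bp
  [89,97): 8 bp
  [97,112): 15 bp
  [112,116): 4 bp
  [116,125): 9 bp
  [125,131): 6 bp
  [131,138): 7 bp
  [138,154): 16 bp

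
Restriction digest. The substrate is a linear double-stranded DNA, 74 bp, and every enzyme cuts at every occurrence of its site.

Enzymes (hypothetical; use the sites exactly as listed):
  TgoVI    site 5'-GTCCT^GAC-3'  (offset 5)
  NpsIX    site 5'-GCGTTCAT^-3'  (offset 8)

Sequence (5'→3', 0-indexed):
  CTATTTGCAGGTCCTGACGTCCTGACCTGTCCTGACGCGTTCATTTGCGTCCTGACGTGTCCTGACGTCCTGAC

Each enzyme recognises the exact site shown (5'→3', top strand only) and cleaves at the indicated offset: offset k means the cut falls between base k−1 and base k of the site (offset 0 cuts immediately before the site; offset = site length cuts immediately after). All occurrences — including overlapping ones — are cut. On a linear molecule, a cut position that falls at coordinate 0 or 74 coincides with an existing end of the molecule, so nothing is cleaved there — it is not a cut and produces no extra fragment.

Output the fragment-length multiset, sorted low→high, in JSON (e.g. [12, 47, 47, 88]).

[3,8,8,9,10,10,11,15]

Per-enzyme occurrences:
  TgoVI (GTCCTGAC, off=5): starts [10, 18, 28, 48, 58, 66] → cuts [15, 23, 33, 53, 63, 71]
  NpsIX (GCGTTCAT, off=8): starts [36] → cuts [44]

Pooled cuts: [15, 23, 33, 44, 53, 63, 71]

Fragment lengths:
  [0,15): 15 bp
  [15,23): 8 bp
  [23,33): 10 bp
  [33,44): 11 bp
  [44,53): 9 bp
  [53,63): 10 bp
  [63,71): 8 bp
  [71,74): 3 bp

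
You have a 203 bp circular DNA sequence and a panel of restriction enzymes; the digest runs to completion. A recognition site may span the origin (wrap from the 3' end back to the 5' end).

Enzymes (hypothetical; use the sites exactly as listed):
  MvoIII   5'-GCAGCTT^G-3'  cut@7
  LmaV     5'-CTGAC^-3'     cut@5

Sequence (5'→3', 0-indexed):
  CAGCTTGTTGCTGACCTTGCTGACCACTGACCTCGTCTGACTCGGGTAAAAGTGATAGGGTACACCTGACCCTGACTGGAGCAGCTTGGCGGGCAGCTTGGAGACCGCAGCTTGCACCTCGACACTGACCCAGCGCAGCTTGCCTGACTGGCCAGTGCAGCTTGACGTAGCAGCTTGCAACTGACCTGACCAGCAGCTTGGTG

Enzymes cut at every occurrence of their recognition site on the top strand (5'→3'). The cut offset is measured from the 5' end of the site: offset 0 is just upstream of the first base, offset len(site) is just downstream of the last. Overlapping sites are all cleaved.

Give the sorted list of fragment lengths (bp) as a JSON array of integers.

[5,6,7,7,9,9,9,9,10,10,11,12,12,13,14,15,16,29]

Scan for sites:
  MvoIII GCAGCTTG/7: at [80, 92, 106, 134, 156, 169, 192, 202] ⇒ [6, 87, 99, 113, 141, 163, 176, 199]
  LmaV CTGAC/5: at [10, 19, 26, 36, 65, 71, 124, 143, 180, 185] ⇒ [15, 24, 31, 41, 70, 76, 129, 148, 185, 190]

All cut coordinates (distinct, sorted): [6, 15, 24, 31, 41, 70, 76, 87, 99, 113, 129, 141, 148, 163, 176, 185, 190, 199]

Fragments:
  6→15: 9 bp
  15→24: 9 bp
  24→31: 7 bp
  31→41: 10 bp
  41→70: 29 bp
  70→76: 6 bp
  76→87: 11 bp
  87→99: 12 bp
  99→113: 14 bp
  113→129: 16 bp
  129→141: 12 bp
  141→148: 7 bp
  148→163: 15 bp
  163→176: 13 bp
  176→185: 9 bp
  185→190: 5 bp
  190→199: 9 bp
  199→6 (wrap): 203-199+6 = 10 bp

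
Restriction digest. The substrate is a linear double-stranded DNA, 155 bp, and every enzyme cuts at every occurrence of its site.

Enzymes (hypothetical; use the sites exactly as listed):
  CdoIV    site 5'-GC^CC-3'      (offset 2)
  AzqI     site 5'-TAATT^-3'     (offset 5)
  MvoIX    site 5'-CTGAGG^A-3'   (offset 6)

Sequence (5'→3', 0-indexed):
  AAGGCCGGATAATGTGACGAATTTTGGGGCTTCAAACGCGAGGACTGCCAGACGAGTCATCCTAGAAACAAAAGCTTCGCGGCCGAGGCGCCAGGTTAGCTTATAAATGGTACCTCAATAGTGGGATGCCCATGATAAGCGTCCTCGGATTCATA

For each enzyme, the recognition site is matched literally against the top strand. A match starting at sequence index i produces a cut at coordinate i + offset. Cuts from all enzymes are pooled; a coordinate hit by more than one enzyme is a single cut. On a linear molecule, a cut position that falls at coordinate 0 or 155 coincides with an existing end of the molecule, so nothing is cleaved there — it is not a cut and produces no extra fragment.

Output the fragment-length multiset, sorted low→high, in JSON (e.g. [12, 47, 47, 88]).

Per-enzyme occurrences:
  CdoIV (GCCC, off=2): starts [127] → cuts [129]
  AzqI (TAATT, off=5): no sites
  MvoIX (CTGAGGA, off=6): no sites

Pooled cuts: [129]

Fragments:
  [0,129): 129 bp
  [129,155): 26 bp

[26,129]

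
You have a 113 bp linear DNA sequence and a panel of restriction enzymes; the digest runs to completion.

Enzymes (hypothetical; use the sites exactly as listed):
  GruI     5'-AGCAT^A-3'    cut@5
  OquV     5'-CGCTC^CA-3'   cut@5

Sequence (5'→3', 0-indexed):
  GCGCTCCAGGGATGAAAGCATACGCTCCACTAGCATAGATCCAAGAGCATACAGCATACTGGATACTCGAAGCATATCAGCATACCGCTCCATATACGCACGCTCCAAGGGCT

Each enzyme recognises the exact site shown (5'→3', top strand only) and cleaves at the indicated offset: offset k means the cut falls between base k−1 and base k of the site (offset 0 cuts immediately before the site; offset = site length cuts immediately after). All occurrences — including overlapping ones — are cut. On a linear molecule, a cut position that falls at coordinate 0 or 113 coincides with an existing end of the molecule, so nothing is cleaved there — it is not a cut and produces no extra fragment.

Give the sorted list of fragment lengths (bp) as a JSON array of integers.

[6,6,7,7,8,8,9,14,15,15,18]

Scan for sites:
  GruI AGCATA/5: at [16, 31, 45, 52, 70, 78] ⇒ [21, 36, 50, 57, 75, 83]
  OquV CGCTCCA/5: at [1, 22, 85, 100] ⇒ [6, 27, 90, 105]

Pooled cuts: [6, 21, 27, 36, 50, 57, 75, 83, 90, 105]

Fragments:
  [0,6): 6 bp
  [6,21): 15 bp
  [21,27): 6 bp
  [27,36): 9 bp
  [36,50): 14 bp
  [50,57): 7 bp
  [57,75): 18 bp
  [75,83): 8 bp
  [83,90): 7 bp
  [90,105): 15 bp
  [105,113): 8 bp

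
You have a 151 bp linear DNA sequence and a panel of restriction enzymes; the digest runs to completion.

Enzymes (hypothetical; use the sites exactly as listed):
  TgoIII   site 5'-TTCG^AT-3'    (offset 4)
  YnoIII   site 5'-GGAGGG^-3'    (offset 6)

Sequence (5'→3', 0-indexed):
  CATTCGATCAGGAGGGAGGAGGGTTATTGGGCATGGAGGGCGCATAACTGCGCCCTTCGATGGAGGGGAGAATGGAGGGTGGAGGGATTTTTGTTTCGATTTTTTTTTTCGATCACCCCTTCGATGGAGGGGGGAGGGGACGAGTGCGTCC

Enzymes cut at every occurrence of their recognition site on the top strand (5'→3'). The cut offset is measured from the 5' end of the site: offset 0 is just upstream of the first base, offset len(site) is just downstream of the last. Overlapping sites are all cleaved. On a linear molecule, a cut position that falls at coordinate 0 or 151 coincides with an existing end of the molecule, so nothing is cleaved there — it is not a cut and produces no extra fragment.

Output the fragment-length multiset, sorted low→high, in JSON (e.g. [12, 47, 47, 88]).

Site scan:
  TgoIII (TTCGAT, off=4): starts [2, 55, 94, 107, 119] → cuts [6, 59, 98, 111, 123]
  YnoIII (GGAGGG, off=6): starts [10, 17, 34, 61, 73, 80, 125, 132] → cuts [16, 23, 40, 67, 79, 86, 131, 138]

All cut coordinates (distinct, sorted): [6, 16, 23, 40, 59, 67, 79, 86, 98, 111, 123, 131, 138]

Fragments:
  [0,6): 6 bp
  [6,16): 10 bp
  [16,23): 7 bp
  [23,40): 17 bp
  [40,59): 19 bp
  [59,67): 8 bp
  [67,79): 12 bp
  [79,86): 7 bp
  [86,98): 12 bp
  [98,111): 13 bp
  [111,123): 12 bp
  [123,131): 8 bp
  [131,138): 7 bp
  [138,151): 13 bp

[6,7,7,7,8,8,10,12,12,12,13,13,17,19]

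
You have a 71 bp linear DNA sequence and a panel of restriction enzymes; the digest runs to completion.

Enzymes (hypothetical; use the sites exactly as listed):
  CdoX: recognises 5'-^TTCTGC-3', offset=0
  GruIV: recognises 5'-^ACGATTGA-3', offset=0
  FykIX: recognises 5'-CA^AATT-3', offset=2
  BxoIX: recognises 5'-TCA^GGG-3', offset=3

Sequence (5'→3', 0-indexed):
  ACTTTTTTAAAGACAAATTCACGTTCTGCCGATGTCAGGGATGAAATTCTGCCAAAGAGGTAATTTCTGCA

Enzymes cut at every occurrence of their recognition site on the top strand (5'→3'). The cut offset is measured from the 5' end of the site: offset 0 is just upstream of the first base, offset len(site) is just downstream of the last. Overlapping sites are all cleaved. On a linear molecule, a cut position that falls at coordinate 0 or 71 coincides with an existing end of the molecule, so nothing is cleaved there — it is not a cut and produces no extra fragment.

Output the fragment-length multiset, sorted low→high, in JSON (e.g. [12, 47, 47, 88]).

[7,8,9,14,15,18]

Site scan:
  CdoX (TTCTGC, off=0): starts [23, 46, 64] → cuts [23, 46, 64]
  GruIV (ACGATTGA, off=0): no sites
  FykIX (CAAATT, off=2): starts [13] → cuts [15]
  BxoIX (TCAGGG, off=3): starts [34] → cuts [37]

All cut coordinates (distinct, sorted): [15, 23, 37, 46, 64]

Fragment lengths:
  [0,15): 15 bp
  [15,23): 8 bp
  [23,37): 14 bp
  [37,46): 9 bp
  [46,64): 18 bp
  [64,71): 7 bp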